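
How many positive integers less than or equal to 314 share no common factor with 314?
156

314 = 2 × 157
φ(n) = n × ∏(1 - 1/p) for each prime p dividing n
φ(314) = 314 × (1 - 1/2) × (1 - 1/157) = 156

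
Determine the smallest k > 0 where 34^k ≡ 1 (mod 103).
17

103 is prime, so ord(34) divides φ(103) = 102.
Divisors of 102: 1, 2, 3, 6, 17, 34, 51, 102.
Repeated squaring: 34^1 ≡ 34, 34^2 ≡ 23, 34^4 ≡ 14, 34^8 ≡ 93, 34^16 ≡ 100, 34^32 ≡ 9, 34^64 ≡ 81 (mod 103).
Test 34^d mod 103 for each divisor d in increasing order:
34^1 ≡ 34
34^2 ≡ 23
34^3 = 34^2·34^1 ≡ 61
34^6 = 34^4·34^2 ≡ 13
34^17 = 34^16·34^1 ≡ 1  ← first divisor giving 1
The order is 17.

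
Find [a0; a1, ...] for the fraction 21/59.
[0; 2, 1, 4, 4]

Euclidean algorithm steps:
21 = 0 × 59 + 21
59 = 2 × 21 + 17
21 = 1 × 17 + 4
17 = 4 × 4 + 1
4 = 4 × 1 + 0
Continued fraction: [0; 2, 1, 4, 4]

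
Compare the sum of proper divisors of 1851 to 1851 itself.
deficient

Proper divisors of 1851: sum = 1 + 3 + 617 = 621
Since 621 < 1851, 1851 is deficient.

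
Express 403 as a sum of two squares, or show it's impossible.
Not possible

Factorization: 403 = 13 × 31
By Fermat: n is sum of two squares iff every prime p ≡ 3 (mod 4) appears to even power.
Prime(s) ≡ 3 (mod 4) with odd exponent: [(31, 1)]
Therefore 403 cannot be expressed as a² + b².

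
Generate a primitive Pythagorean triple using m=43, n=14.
(1653, 1204, 2045)

Euclid's formula: a = m² - n², b = 2mn, c = m² + n²
m = 43, n = 14
a = 43² - 14² = 1849 - 196 = 1653
b = 2 × 43 × 14 = 1204
c = 43² + 14² = 1849 + 196 = 2045
Verification: 1653² + 1204² = 2732409 + 1449616 = 4182025 = 2045² ✓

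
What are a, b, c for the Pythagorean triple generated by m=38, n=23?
(915, 1748, 1973)

Euclid's formula: a = m² - n², b = 2mn, c = m² + n²
m = 38, n = 23
a = 38² - 23² = 1444 - 529 = 915
b = 2 × 38 × 23 = 1748
c = 38² + 23² = 1444 + 529 = 1973
Verification: 915² + 1748² = 837225 + 3055504 = 3892729 = 1973² ✓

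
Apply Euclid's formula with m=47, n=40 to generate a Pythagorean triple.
(609, 3760, 3809)

Euclid's formula: a = m² - n², b = 2mn, c = m² + n²
m = 47, n = 40
a = 47² - 40² = 2209 - 1600 = 609
b = 2 × 47 × 40 = 3760
c = 47² + 40² = 2209 + 1600 = 3809
Verification: 609² + 3760² = 370881 + 14137600 = 14508481 = 3809² ✓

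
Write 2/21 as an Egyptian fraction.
1/11 + 1/231

Greedy algorithm:
2/21: ceiling(21/2) = 11, use 1/11
1/231: ceiling(231/1) = 231, use 1/231
Result: 2/21 = 1/11 + 1/231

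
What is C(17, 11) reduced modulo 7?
0

Using Lucas' theorem:
Write n=17 and k=11 in base 7:
n in base 7: [2, 3]
k in base 7: [1, 4]
C(17,11) mod 7 = ∏ C(n_i, k_i) mod 7
Digit binomials (mod 7): C(2,1) = 2; C(3,4) = 0 (k_i > n_i)
Product: 2 × 0 = 0 ≡ 0 (mod 7)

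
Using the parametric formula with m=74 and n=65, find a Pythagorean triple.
(1251, 9620, 9701)

Euclid's formula: a = m² - n², b = 2mn, c = m² + n²
m = 74, n = 65
a = 74² - 65² = 5476 - 4225 = 1251
b = 2 × 74 × 65 = 9620
c = 74² + 65² = 5476 + 4225 = 9701
Verification: 1251² + 9620² = 1565001 + 92544400 = 94109401 = 9701² ✓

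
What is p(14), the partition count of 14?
135

p(n) counts ways to write n as a sum of positive integers (order ignored).
Euler's pentagonal recurrence: p(k) = p(k-1) + p(k-2) - p(k-5) - p(k-7) + p(k-12) + p(k-15) - ... (offsets j(3j∓1)/2, signs ++--, p(0)=1, p(<0)=0).
DP table for k = 0..13: p(0)=1, p(1)=1, p(2)=2, p(3)=3, p(4)=5, p(5)=7, p(6)=11, p(7)=15, p(8)=22, p(9)=30, p(10)=42, p(11)=56, p(12)=77, p(13)=101.
Final step: p(14) = p(13) + p(12) - p(9) - p(7) + p(2)
= 101 + 77 - 30 - 15 + 2
= 135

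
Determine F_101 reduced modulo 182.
89

Matrix identity: Q^n = [[F_(n+1), F_n], [F_n, F_(n-1)]] with Q = [[1,1],[1,0]].
n = 101 = 1100101₂. Square-and-multiply, entries mod 182:
Q^1 = [[1,1],[1,0]]
Q^3 = (Q^1)²·Q = [[3,2],[2,1]]
Q^6 = (Q^3)² = [[13,8],[8,5]]
Q^12 = (Q^6)² = [[51,144],[144,89]]
Q^25 = (Q^12)²·Q = [[181,41],[41,140]]
Q^50 = (Q^25)² = [[44,57],[57,169]]
Q^101 = (Q^50)²·Q = [[36,89],[89,129]]
F_101 mod 182 = Q^101[0][1] = 89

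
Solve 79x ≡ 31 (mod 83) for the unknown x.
x ≡ 13 (mod 83)

gcd(79, 83) = 1, which divides 31, so solutions exist.
Find 79^(-1) mod 83 by the extended Euclidean algorithm:
83 = 1 × 79 + 4  ⟹  4 = (1)·83 + (-1)·79
79 = 19 × 4 + 3  ⟹  3 = (-19)·83 + (20)·79
4 = 1 × 3 + 1  ⟹  1 = (20)·83 + (-21)·79
So (-21)·79 ≡ 1 (mod 83), i.e. 79^(-1) ≡ -21 ≡ 62 (mod 83).
x ≡ 62 × 31 = 1922 ≡ 13 (mod 83).
Check: 79 × 13 = 1027 ≡ 31 (mod 83).
Unique solution: x ≡ 13 (mod 83)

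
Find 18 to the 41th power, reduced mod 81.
0

Repeated squaring. Binary of 41 = 101001.
18^1 ≡ 18 (mod 81); 18^2 ≡ 0 (mod 81); 18^4 ≡ 0 (mod 81); 18^8 ≡ 0 (mod 81); 18^16 ≡ 0 (mod 81); 18^32 ≡ 0 (mod 81)
18^41 = 18^1 × 18^8 × 18^32 ≡ 0 (mod 81)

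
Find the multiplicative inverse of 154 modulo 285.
124

gcd(154, 285) = 1, so the inverse exists.
Extended Euclidean algorithm on (285, 154):
285 = 1 × 154 + 131  ⟹  131 = (1)·285 + (-1)·154
154 = 1 × 131 + 23  ⟹  23 = (-1)·285 + (2)·154
131 = 5 × 23 + 16  ⟹  16 = (6)·285 + (-11)·154
23 = 1 × 16 + 7  ⟹  7 = (-7)·285 + (13)·154
16 = 2 × 7 + 2  ⟹  2 = (20)·285 + (-37)·154
7 = 3 × 2 + 1  ⟹  1 = (-67)·285 + (124)·154
So (124)·154 ≡ 1 (mod 285), i.e. 154^(-1) ≡ 124 (mod 285).
Check: 154 × 124 = 19096 ≡ 1 (mod 285)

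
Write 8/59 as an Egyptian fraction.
1/8 + 1/95 + 1/14947 + 1/670223480

Greedy algorithm:
8/59: ceiling(59/8) = 8, use 1/8
5/472: ceiling(472/5) = 95, use 1/95
3/44840: ceiling(44840/3) = 14947, use 1/14947
1/670223480: ceiling(670223480/1) = 670223480, use 1/670223480
Result: 8/59 = 1/8 + 1/95 + 1/14947 + 1/670223480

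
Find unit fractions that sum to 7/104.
1/15 + 1/1560

Greedy algorithm:
7/104: ceiling(104/7) = 15, use 1/15
1/1560: ceiling(1560/1) = 1560, use 1/1560
Result: 7/104 = 1/15 + 1/1560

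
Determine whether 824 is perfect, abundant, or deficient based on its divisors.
deficient

Proper divisors of 824: sum = 1 + 2 + 4 + 8 + 103 + 206 + 412 = 736
Since 736 < 824, 824 is deficient.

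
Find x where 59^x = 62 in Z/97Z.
80

Baby-step giant-step with step n = ⌈√97⌉ = 10.
Baby steps 59^j mod 97 (j:value) for j=0..9: 0:1, 1:59, 2:86, 3:30, 4:24, 5:58, 6:27, 7:41, 8:91, 9:34.
Giant-step multiplier: 59^(-10) ≡ 59^(96-10) = 59^86 ≡ 25 (mod 97).
Giant steps γ_i = 62·25^i mod 97: γ_0=62, γ_1=95, γ_2=47, γ_3=11, γ_4=81, γ_5=85, γ_6=88, γ_7=66, γ_8=1 (in table at j=0).
x = i·n + j = 8·10 + 0 = 80.
Check: 59^80 ≡ 62 (mod 97).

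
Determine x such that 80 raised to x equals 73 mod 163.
101

Baby-step giant-step with step n = ⌈√163⌉ = 13.
Baby steps 80^j mod 163 (j:value) for j=0..12: 0:1, 1:80, 2:43, 3:17, 4:56, 5:79, 6:126, 7:137, 8:39, 9:23, 10:47, 11:11, 12:65.
Giant-step multiplier: 80^(-13) ≡ 80^(162-13) = 80^149 ≡ 112 (mod 163).
Giant steps γ_i = 73·112^i mod 163: γ_0=73, γ_1=26, γ_2=141, γ_3=144, γ_4=154, γ_5=133, γ_6=63, γ_7=47 (in table at j=10).
x = i·n + j = 7·13 + 10 = 101.
Check: 80^101 ≡ 73 (mod 163).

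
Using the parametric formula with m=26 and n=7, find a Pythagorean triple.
(627, 364, 725)

Euclid's formula: a = m² - n², b = 2mn, c = m² + n²
m = 26, n = 7
a = 26² - 7² = 676 - 49 = 627
b = 2 × 26 × 7 = 364
c = 26² + 7² = 676 + 49 = 725
Verification: 627² + 364² = 393129 + 132496 = 525625 = 725² ✓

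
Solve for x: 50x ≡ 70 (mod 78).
x ≡ 17 (mod 39)

gcd(50, 78) = 2, which divides 70, so solutions exist.
Divide through by 2: 25x ≡ 35 (mod 39).
Find 25^(-1) mod 39 by the extended Euclidean algorithm:
39 = 1 × 25 + 14  ⟹  14 = (1)·39 + (-1)·25
25 = 1 × 14 + 11  ⟹  11 = (-1)·39 + (2)·25
14 = 1 × 11 + 3  ⟹  3 = (2)·39 + (-3)·25
11 = 3 × 3 + 2  ⟹  2 = (-7)·39 + (11)·25
3 = 1 × 2 + 1  ⟹  1 = (9)·39 + (-14)·25
So (-14)·25 ≡ 1 (mod 39), i.e. 25^(-1) ≡ -14 ≡ 25 (mod 39).
x ≡ 25 × 35 = 875 ≡ 17 (mod 39).
Check: 50 × 17 = 850 ≡ 70 (mod 78).
x ≡ 17 (mod 39), giving 2 solutions mod 78.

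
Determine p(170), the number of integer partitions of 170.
274768617130

p(n) counts ways to write n as a sum of positive integers (order ignored).
Euler's pentagonal recurrence: p(k) = p(k-1) + p(k-2) - p(k-5) - p(k-7) + p(k-12) + p(k-15) - ... (offsets j(3j∓1)/2, signs ++--, p(0)=1, p(<0)=0).
DP table for k = 0..169: p(0)=1, p(1)=1, p(2)=2, p(3)=3, p(4)=5, p(5)=7, p(6)=11, p(7)=15, p(8)=22, p(9)=30, p(10)=42, p(11)=56, p(12)=77, p(13)=101, p(14)=135, p(15)=176, p(16)=231, p(17)=297, p(18)=385, p(19)=490, p(20)=627, p(21)=792, p(22)=1002, p(23)=1255, p(24)=1575, p(25)=1958, p(26)=2436, p(27)=3010, p(28)=3718, p(29)=4565, p(30)=5604, p(31)=6842, p(32)=8349, p(33)=10143, p(34)=12310, p(35)=14883, p(36)=17977, p(37)=21637, p(38)=26015, p(39)=31185, p(40)=37338, p(41)=44583, p(42)=53174, p(43)=63261, p(44)=75175, p(45)=89134, p(46)=105558, p(47)=124754, p(48)=147273, p(49)=173525, p(50)=204226, p(51)=239943, p(52)=281589, p(53)=329931, p(54)=386155, p(55)=451276, p(56)=526823, p(57)=614154, p(58)=715220, p(59)=831820, p(60)=966467, p(61)=1121505, p(62)=1300156, p(63)=1505499, p(64)=1741630, p(65)=2012558, p(66)=2323520, p(67)=2679689, p(68)=3087735, p(69)=3554345, p(70)=4087968, p(71)=4697205, p(72)=5392783, p(73)=6185689, p(74)=7089500, p(75)=8118264, p(76)=9289091, p(77)=10619863, p(78)=12132164, p(79)=13848650, p(80)=15796476, p(81)=18004327, p(82)=20506255, p(83)=23338469, p(84)=26543660, p(85)=30167357, p(86)=34262962, p(87)=38887673, p(88)=44108109, p(89)=49995925, p(90)=56634173, p(91)=64112359, p(92)=72533807, p(93)=82010177, p(94)=92669720, p(95)=104651419, p(96)=118114304, p(97)=133230930, p(98)=150198136, p(99)=169229875, p(100)=190569292, p(101)=214481126, p(102)=241265379, p(103)=271248950, p(104)=304801365, p(105)=342325709, p(106)=384276336, p(107)=431149389, p(108)=483502844, p(109)=541946240, p(110)=607163746, p(111)=679903203, p(112)=761002156, p(113)=851376628, p(114)=952050665, p(115)=1064144451, p(116)=1188908248, p(117)=1327710076, p(118)=1482074143, p(119)=1653668665, p(120)=1844349560, p(121)=2056148051, p(122)=2291320912, p(123)=2552338241, p(124)=2841940500, p(125)=3163127352, p(126)=3519222692, p(127)=3913864295, p(128)=4351078600, p(129)=4835271870, p(130)=5371315400, p(131)=5964539504, p(132)=6620830889, p(133)=7346629512, p(134)=8149040695, p(135)=9035836076, p(136)=10015581680, p(137)=11097645016, p(138)=12292341831, p(139)=13610949895, p(140)=15065878135, p(141)=16670689208, p(142)=18440293320, p(143)=20390982757, p(144)=22540654445, p(145)=24908858009, p(146)=27517052599, p(147)=30388671978, p(148)=33549419497, p(149)=37027355200, p(150)=40853235313, p(151)=45060624582, p(152)=49686288421, p(153)=54770336324, p(154)=60356673280, p(155)=66493182097, p(156)=73232243759, p(157)=80630964769, p(158)=88751778802, p(159)=97662728555, p(160)=107438159466, p(161)=118159068427, p(162)=129913904637, p(163)=142798995930, p(164)=156919475295, p(165)=172389800255, p(166)=189334822579, p(167)=207890420102, p(168)=228204732751, p(169)=250438925115.
Final step: p(170) = p(169) + p(168) - p(165) - p(163) + p(158) + p(155) - p(148) - p(144) + p(135) + p(130) - p(119) - p(113) + p(100) + p(93) - p(78) - p(70) + p(53) + p(44) - p(25) - p(15)
= 250438925115 + 228204732751 - 172389800255 - 142798995930 + 88751778802 + 66493182097 - 33549419497 - 22540654445 + 9035836076 + 5371315400 - 1653668665 - 851376628 + 190569292 + 82010177 - 12132164 - 4087968 + 329931 + 75175 - 1958 - 176
= 274768617130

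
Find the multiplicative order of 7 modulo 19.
3

19 is prime, so ord(7) divides φ(19) = 18.
Divisors of 18: 1, 2, 3, 6, 9, 18.
Repeated squaring: 7^1 ≡ 7, 7^2 ≡ 11, 7^4 ≡ 7, 7^8 ≡ 11, 7^16 ≡ 7 (mod 19).
Test 7^d mod 19 for each divisor d in increasing order:
7^1 ≡ 7
7^2 ≡ 11
7^3 = 7^2·7^1 ≡ 1  ← first divisor giving 1
The order is 3.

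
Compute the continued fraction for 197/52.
[3; 1, 3, 1, 2, 1, 2]

Euclidean algorithm steps:
197 = 3 × 52 + 41
52 = 1 × 41 + 11
41 = 3 × 11 + 8
11 = 1 × 8 + 3
8 = 2 × 3 + 2
3 = 1 × 2 + 1
2 = 2 × 1 + 0
Continued fraction: [3; 1, 3, 1, 2, 1, 2]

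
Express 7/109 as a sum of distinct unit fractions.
1/16 + 1/582 + 1/507504

Greedy algorithm:
7/109: ceiling(109/7) = 16, use 1/16
3/1744: ceiling(1744/3) = 582, use 1/582
1/507504: ceiling(507504/1) = 507504, use 1/507504
Result: 7/109 = 1/16 + 1/582 + 1/507504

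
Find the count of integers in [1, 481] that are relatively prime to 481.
432

481 = 13 × 37
φ(n) = n × ∏(1 - 1/p) for each prime p dividing n
φ(481) = 481 × (1 - 1/13) × (1 - 1/37) = 432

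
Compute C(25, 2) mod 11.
3

Using Lucas' theorem:
Write n=25 and k=2 in base 11:
n in base 11: [2, 3]
k in base 11: [0, 2]
C(25,2) mod 11 = ∏ C(n_i, k_i) mod 11
Digit binomials (mod 11): C(2,0) = 1; C(3,2) = 3
Product: 1 × 3 = 3 ≡ 3 (mod 11)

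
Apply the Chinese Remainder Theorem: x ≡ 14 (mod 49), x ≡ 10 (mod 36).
406

Using Chinese Remainder Theorem:
M = 49 × 36 = 1764
M1 = 36, M2 = 49
y1 = 36^(-1) mod 49 = 15
y2 = 49^(-1) mod 36 = 25
x = (14×36×15 + 10×49×25) mod 1764 = 406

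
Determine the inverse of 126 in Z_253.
251

gcd(126, 253) = 1, so the inverse exists.
Extended Euclidean algorithm on (253, 126):
253 = 2 × 126 + 1  ⟹  1 = (1)·253 + (-2)·126
So (-2)·126 ≡ 1 (mod 253), i.e. 126^(-1) ≡ -2 ≡ 251 (mod 253).
Check: 126 × 251 = 31626 ≡ 1 (mod 253)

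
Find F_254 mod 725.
697

Matrix identity: Q^n = [[F_(n+1), F_n], [F_n, F_(n-1)]] with Q = [[1,1],[1,0]].
n = 254 = 11111110₂. Square-and-multiply, entries mod 725:
Q^1 = [[1,1],[1,0]]
Q^3 = (Q^1)²·Q = [[3,2],[2,1]]
Q^7 = (Q^3)²·Q = [[21,13],[13,8]]
Q^15 = (Q^7)²·Q = [[262,610],[610,377]]
Q^31 = (Q^15)²·Q = [[409,669],[669,465]]
Q^63 = (Q^31)²·Q = [[398,42],[42,356]]
Q^127 = (Q^63)²·Q = [[436,668],[668,493]]
Q^254 = (Q^127)² = [[495,697],[697,523]]
F_254 mod 725 = Q^254[0][1] = 697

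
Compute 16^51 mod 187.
16

Repeated squaring. Binary of 51 = 110011.
16^1 ≡ 16 (mod 187); 16^2 ≡ 69 (mod 187); 16^4 ≡ 86 (mod 187); 16^8 ≡ 103 (mod 187); 16^16 ≡ 137 (mod 187); 16^32 ≡ 69 (mod 187)
16^51 = 16^1 × 16^2 × 16^16 × 16^32 ≡ 16 (mod 187)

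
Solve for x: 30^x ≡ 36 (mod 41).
14

Baby-step giant-step with step n = ⌈√41⌉ = 7.
Baby steps 30^j mod 41 (j:value) for j=0..6: 0:1, 1:30, 2:39, 3:22, 4:4, 5:38, 6:33.
Giant-step multiplier: 30^(-7) ≡ 30^(40-7) = 30^33 ≡ 7 (mod 41).
Giant steps γ_i = 36·7^i mod 41: γ_0=36, γ_1=6, γ_2=1 (in table at j=0).
x = i·n + j = 2·7 + 0 = 14.
Check: 30^14 ≡ 36 (mod 41).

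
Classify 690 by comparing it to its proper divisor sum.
abundant

Proper divisors of 690: sum = 1 + 2 + 3 + 5 + 6 + 10 + 15 + 23 + 30 + 46 + 69 + 115 + 138 + 230 + 345 = 1038
Since 1038 > 690, 690 is abundant.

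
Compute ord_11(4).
5

11 is prime, so ord(4) divides φ(11) = 10.
Divisors of 10: 1, 2, 5, 10.
Repeated squaring: 4^1 ≡ 4, 4^2 ≡ 5, 4^4 ≡ 3, 4^8 ≡ 9 (mod 11).
Test 4^d mod 11 for each divisor d in increasing order:
4^1 ≡ 4
4^2 ≡ 5
4^5 = 4^4·4^1 ≡ 1  ← first divisor giving 1
The order is 5.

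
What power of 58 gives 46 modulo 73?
18

Baby-step giant-step with step n = ⌈√73⌉ = 9.
Baby steps 58^j mod 73 (j:value) for j=0..8: 0:1, 1:58, 2:6, 3:56, 4:36, 5:44, 6:70, 7:45, 8:55.
Giant-step multiplier: 58^(-9) ≡ 58^(72-9) = 58^63 ≡ 63 (mod 73).
Giant steps γ_i = 46·63^i mod 73: γ_0=46, γ_1=51, γ_2=1 (in table at j=0).
x = i·n + j = 2·9 + 0 = 18.
Check: 58^18 ≡ 46 (mod 73).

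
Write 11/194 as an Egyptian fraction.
1/18 + 1/873

Greedy algorithm:
11/194: ceiling(194/11) = 18, use 1/18
1/873: ceiling(873/1) = 873, use 1/873
Result: 11/194 = 1/18 + 1/873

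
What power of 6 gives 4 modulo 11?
8

Baby-step giant-step with step n = ⌈√11⌉ = 4.
Baby steps 6^j mod 11 (j:value) for j=0..3: 0:1, 1:6, 2:3, 3:7.
Giant-step multiplier: 6^(-4) ≡ 6^(10-4) = 6^6 ≡ 5 (mod 11).
Giant steps γ_i = 4·5^i mod 11: γ_0=4, γ_1=9, γ_2=1 (in table at j=0).
x = i·n + j = 2·4 + 0 = 8.
Check: 6^8 ≡ 4 (mod 11).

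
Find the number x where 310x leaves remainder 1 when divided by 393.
232

gcd(310, 393) = 1, so the inverse exists.
Extended Euclidean algorithm on (393, 310):
393 = 1 × 310 + 83  ⟹  83 = (1)·393 + (-1)·310
310 = 3 × 83 + 61  ⟹  61 = (-3)·393 + (4)·310
83 = 1 × 61 + 22  ⟹  22 = (4)·393 + (-5)·310
61 = 2 × 22 + 17  ⟹  17 = (-11)·393 + (14)·310
22 = 1 × 17 + 5  ⟹  5 = (15)·393 + (-19)·310
17 = 3 × 5 + 2  ⟹  2 = (-56)·393 + (71)·310
5 = 2 × 2 + 1  ⟹  1 = (127)·393 + (-161)·310
So (-161)·310 ≡ 1 (mod 393), i.e. 310^(-1) ≡ -161 ≡ 232 (mod 393).
Check: 310 × 232 = 71920 ≡ 1 (mod 393)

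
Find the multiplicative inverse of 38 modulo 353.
288

gcd(38, 353) = 1, so the inverse exists.
Extended Euclidean algorithm on (353, 38):
353 = 9 × 38 + 11  ⟹  11 = (1)·353 + (-9)·38
38 = 3 × 11 + 5  ⟹  5 = (-3)·353 + (28)·38
11 = 2 × 5 + 1  ⟹  1 = (7)·353 + (-65)·38
So (-65)·38 ≡ 1 (mod 353), i.e. 38^(-1) ≡ -65 ≡ 288 (mod 353).
Check: 38 × 288 = 10944 ≡ 1 (mod 353)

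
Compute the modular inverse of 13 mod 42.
13

gcd(13, 42) = 1, so the inverse exists.
Extended Euclidean algorithm on (42, 13):
42 = 3 × 13 + 3  ⟹  3 = (1)·42 + (-3)·13
13 = 4 × 3 + 1  ⟹  1 = (-4)·42 + (13)·13
So (13)·13 ≡ 1 (mod 42), i.e. 13^(-1) ≡ 13 (mod 42).
Check: 13 × 13 = 169 ≡ 1 (mod 42)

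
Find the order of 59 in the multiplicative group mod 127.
18

127 is prime, so ord(59) divides φ(127) = 126.
Divisors of 126: 1, 2, 3, 6, 7, 9, 14, 18, 21, 42, 63, 126.
Repeated squaring: 59^1 ≡ 59, 59^2 ≡ 52, 59^4 ≡ 37, 59^8 ≡ 99, 59^16 ≡ 22, 59^32 ≡ 103, 59^64 ≡ 68 (mod 127).
Test 59^d mod 127 for each divisor d in increasing order:
59^1 ≡ 59
59^2 ≡ 52
59^3 = 59^2·59^1 ≡ 20
59^6 = 59^4·59^2 ≡ 19
59^7 = 59^4·59^2·59^1 ≡ 105
59^9 = 59^8·59^1 ≡ 126
59^14 = 59^8·59^4·59^2 ≡ 103
59^18 = 59^16·59^2 ≡ 1  ← first divisor giving 1
The order is 18.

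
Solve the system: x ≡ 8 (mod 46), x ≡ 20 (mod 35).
790

Using Chinese Remainder Theorem:
M = 46 × 35 = 1610
M1 = 35, M2 = 46
y1 = 35^(-1) mod 46 = 25
y2 = 46^(-1) mod 35 = 16
x = (8×35×25 + 20×46×16) mod 1610 = 790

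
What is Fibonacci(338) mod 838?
635

Matrix identity: Q^n = [[F_(n+1), F_n], [F_n, F_(n-1)]] with Q = [[1,1],[1,0]].
n = 338 = 101010010₂. Square-and-multiply, entries mod 838:
Q^1 = [[1,1],[1,0]]
Q^2 = (Q^1)² = [[2,1],[1,1]]
Q^5 = (Q^2)²·Q = [[8,5],[5,3]]
Q^10 = (Q^5)² = [[89,55],[55,34]]
Q^21 = (Q^10)²·Q = [[113,52],[52,61]]
Q^42 = (Q^21)² = [[389,668],[668,559]]
Q^84 = (Q^42)² = [[51,574],[574,315]]
Q^169 = (Q^84)²·Q = [[813,229],[229,584]]
Q^338 = (Q^169)² = [[272,635],[635,475]]
F_338 mod 838 = Q^338[0][1] = 635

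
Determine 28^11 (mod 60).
52

Repeated squaring. Binary of 11 = 1011.
28^1 ≡ 28 (mod 60); 28^2 ≡ 4 (mod 60); 28^4 ≡ 16 (mod 60); 28^8 ≡ 16 (mod 60)
28^11 = 28^1 × 28^2 × 28^8 ≡ 52 (mod 60)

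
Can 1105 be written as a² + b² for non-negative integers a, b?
4² + 33² (a=4, b=33)

Factorization: 1105 = 5 × 13 × 17
By Fermat: n is sum of two squares iff every prime p ≡ 3 (mod 4) appears to even power.
All primes ≡ 3 (mod 4) appear to even power.
Search a = 0, 1, 2, … for 1105 - a² a perfect square: first hit at a = 4: 1105 - 16 = 1089 = 33².
1105 = 4² + 33² = 16 + 1089 ✓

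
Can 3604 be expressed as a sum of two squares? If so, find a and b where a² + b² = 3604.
2² + 60² (a=2, b=60)

Factorization: 3604 = 2^2 × 17 × 53
By Fermat: n is sum of two squares iff every prime p ≡ 3 (mod 4) appears to even power.
All primes ≡ 3 (mod 4) appear to even power.
Search a = 0, 1, 2, … for 3604 - a² a perfect square: first hit at a = 2: 3604 - 4 = 3600 = 60².
3604 = 2² + 60² = 4 + 3600 ✓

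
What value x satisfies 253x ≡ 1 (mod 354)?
7

gcd(253, 354) = 1, so the inverse exists.
Extended Euclidean algorithm on (354, 253):
354 = 1 × 253 + 101  ⟹  101 = (1)·354 + (-1)·253
253 = 2 × 101 + 51  ⟹  51 = (-2)·354 + (3)·253
101 = 1 × 51 + 50  ⟹  50 = (3)·354 + (-4)·253
51 = 1 × 50 + 1  ⟹  1 = (-5)·354 + (7)·253
So (7)·253 ≡ 1 (mod 354), i.e. 253^(-1) ≡ 7 (mod 354).
Check: 253 × 7 = 1771 ≡ 1 (mod 354)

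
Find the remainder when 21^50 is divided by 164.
81

Repeated squaring. Binary of 50 = 110010.
21^1 ≡ 21 (mod 164); 21^2 ≡ 113 (mod 164); 21^4 ≡ 141 (mod 164); 21^8 ≡ 37 (mod 164); 21^16 ≡ 57 (mod 164); 21^32 ≡ 133 (mod 164)
21^50 = 21^2 × 21^16 × 21^32 ≡ 81 (mod 164)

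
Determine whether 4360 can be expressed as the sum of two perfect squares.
2² + 66² (a=2, b=66)

Factorization: 4360 = 2^3 × 5 × 109
By Fermat: n is sum of two squares iff every prime p ≡ 3 (mod 4) appears to even power.
All primes ≡ 3 (mod 4) appear to even power.
Search a = 0, 1, 2, … for 4360 - a² a perfect square: first hit at a = 2: 4360 - 4 = 4356 = 66².
4360 = 2² + 66² = 4 + 4356 ✓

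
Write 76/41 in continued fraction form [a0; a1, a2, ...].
[1; 1, 5, 1, 5]

Euclidean algorithm steps:
76 = 1 × 41 + 35
41 = 1 × 35 + 6
35 = 5 × 6 + 5
6 = 1 × 5 + 1
5 = 5 × 1 + 0
Continued fraction: [1; 1, 5, 1, 5]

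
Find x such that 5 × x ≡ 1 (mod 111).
89

gcd(5, 111) = 1, so the inverse exists.
Extended Euclidean algorithm on (111, 5):
111 = 22 × 5 + 1  ⟹  1 = (1)·111 + (-22)·5
So (-22)·5 ≡ 1 (mod 111), i.e. 5^(-1) ≡ -22 ≡ 89 (mod 111).
Check: 5 × 89 = 445 ≡ 1 (mod 111)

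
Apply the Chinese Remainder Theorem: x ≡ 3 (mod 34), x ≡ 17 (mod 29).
887

Using Chinese Remainder Theorem:
M = 34 × 29 = 986
M1 = 29, M2 = 34
y1 = 29^(-1) mod 34 = 27
y2 = 34^(-1) mod 29 = 6
x = (3×29×27 + 17×34×6) mod 986 = 887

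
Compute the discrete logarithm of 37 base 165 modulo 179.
79

Baby-step giant-step with step n = ⌈√179⌉ = 14.
Baby steps 165^j mod 179 (j:value) for j=0..13: 0:1, 1:165, 2:17, 3:120, 4:110, 5:71, 6:80, 7:133, 8:107, 9:113, 10:29, 11:131, 12:135, 13:79.
Giant-step multiplier: 165^(-14) ≡ 165^(178-14) = 165^164 ≡ 151 (mod 179).
Giant steps γ_i = 37·151^i mod 179: γ_0=37, γ_1=38, γ_2=10, γ_3=78, γ_4=143, γ_5=113 (in table at j=9).
x = i·n + j = 5·14 + 9 = 79.
Check: 165^79 ≡ 37 (mod 179).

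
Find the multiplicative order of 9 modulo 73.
6

73 is prime, so ord(9) divides φ(73) = 72.
Divisors of 72: 1, 2, 3, 4, 6, 8, 9, 12, 18, 24, 36, 72.
Repeated squaring: 9^1 ≡ 9, 9^2 ≡ 8, 9^4 ≡ 64, 9^8 ≡ 8, 9^16 ≡ 64, 9^32 ≡ 8, 9^64 ≡ 64 (mod 73).
Test 9^d mod 73 for each divisor d in increasing order:
9^1 ≡ 9
9^2 ≡ 8
9^3 = 9^2·9^1 ≡ 72
9^4 ≡ 64
9^6 = 9^4·9^2 ≡ 1  ← first divisor giving 1
The order is 6.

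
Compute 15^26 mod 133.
43

Repeated squaring. Binary of 26 = 11010.
15^1 ≡ 15 (mod 133); 15^2 ≡ 92 (mod 133); 15^4 ≡ 85 (mod 133); 15^8 ≡ 43 (mod 133); 15^16 ≡ 120 (mod 133)
15^26 = 15^2 × 15^8 × 15^16 ≡ 43 (mod 133)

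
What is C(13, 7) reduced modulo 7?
1

Using Lucas' theorem:
Write n=13 and k=7 in base 7:
n in base 7: [1, 6]
k in base 7: [1, 0]
C(13,7) mod 7 = ∏ C(n_i, k_i) mod 7
Digit binomials (mod 7): C(1,1) = 1; C(6,0) = 1
Product: 1 × 1 = 1 ≡ 1 (mod 7)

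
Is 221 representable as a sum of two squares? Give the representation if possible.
5² + 14² (a=5, b=14)

Factorization: 221 = 13 × 17
By Fermat: n is sum of two squares iff every prime p ≡ 3 (mod 4) appears to even power.
All primes ≡ 3 (mod 4) appear to even power.
Search a = 0, 1, 2, … for 221 - a² a perfect square: first hit at a = 5: 221 - 25 = 196 = 14².
221 = 5² + 14² = 25 + 196 ✓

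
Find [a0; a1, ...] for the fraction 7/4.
[1; 1, 3]

Euclidean algorithm steps:
7 = 1 × 4 + 3
4 = 1 × 3 + 1
3 = 3 × 1 + 0
Continued fraction: [1; 1, 3]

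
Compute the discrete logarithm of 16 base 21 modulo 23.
4

Baby-step giant-step with step n = ⌈√23⌉ = 5.
Baby steps 21^j mod 23 (j:value) for j=0..4: 0:1, 1:21, 2:4, 3:15, 4:16.
h = 16 is already in the table at j=4, so x = 4.
Check: 21^4 ≡ 16 (mod 23).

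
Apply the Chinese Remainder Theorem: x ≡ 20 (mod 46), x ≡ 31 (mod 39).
1630

Using Chinese Remainder Theorem:
M = 46 × 39 = 1794
M1 = 39, M2 = 46
y1 = 39^(-1) mod 46 = 13
y2 = 46^(-1) mod 39 = 28
x = (20×39×13 + 31×46×28) mod 1794 = 1630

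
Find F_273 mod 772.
294

Matrix identity: Q^n = [[F_(n+1), F_n], [F_n, F_(n-1)]] with Q = [[1,1],[1,0]].
n = 273 = 100010001₂. Square-and-multiply, entries mod 772:
Q^1 = [[1,1],[1,0]]
Q^2 = (Q^1)² = [[2,1],[1,1]]
Q^4 = (Q^2)² = [[5,3],[3,2]]
Q^8 = (Q^4)² = [[34,21],[21,13]]
Q^17 = (Q^8)²·Q = [[268,53],[53,215]]
Q^34 = (Q^17)² = [[521,123],[123,398]]
Q^68 = (Q^34)² = [[158,325],[325,605]]
Q^136 = (Q^68)² = [[121,163],[163,730]]
Q^273 = (Q^136)²·Q = [[47,294],[294,525]]
F_273 mod 772 = Q^273[0][1] = 294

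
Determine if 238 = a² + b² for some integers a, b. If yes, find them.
Not possible

Factorization: 238 = 2 × 7 × 17
By Fermat: n is sum of two squares iff every prime p ≡ 3 (mod 4) appears to even power.
Prime(s) ≡ 3 (mod 4) with odd exponent: [(7, 1)]
Therefore 238 cannot be expressed as a² + b².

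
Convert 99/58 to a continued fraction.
[1; 1, 2, 2, 2, 3]

Euclidean algorithm steps:
99 = 1 × 58 + 41
58 = 1 × 41 + 17
41 = 2 × 17 + 7
17 = 2 × 7 + 3
7 = 2 × 3 + 1
3 = 3 × 1 + 0
Continued fraction: [1; 1, 2, 2, 2, 3]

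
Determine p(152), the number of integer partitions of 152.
49686288421

p(n) counts ways to write n as a sum of positive integers (order ignored).
Euler's pentagonal recurrence: p(k) = p(k-1) + p(k-2) - p(k-5) - p(k-7) + p(k-12) + p(k-15) - ... (offsets j(3j∓1)/2, signs ++--, p(0)=1, p(<0)=0).
DP table for k = 0..151: p(0)=1, p(1)=1, p(2)=2, p(3)=3, p(4)=5, p(5)=7, p(6)=11, p(7)=15, p(8)=22, p(9)=30, p(10)=42, p(11)=56, p(12)=77, p(13)=101, p(14)=135, p(15)=176, p(16)=231, p(17)=297, p(18)=385, p(19)=490, p(20)=627, p(21)=792, p(22)=1002, p(23)=1255, p(24)=1575, p(25)=1958, p(26)=2436, p(27)=3010, p(28)=3718, p(29)=4565, p(30)=5604, p(31)=6842, p(32)=8349, p(33)=10143, p(34)=12310, p(35)=14883, p(36)=17977, p(37)=21637, p(38)=26015, p(39)=31185, p(40)=37338, p(41)=44583, p(42)=53174, p(43)=63261, p(44)=75175, p(45)=89134, p(46)=105558, p(47)=124754, p(48)=147273, p(49)=173525, p(50)=204226, p(51)=239943, p(52)=281589, p(53)=329931, p(54)=386155, p(55)=451276, p(56)=526823, p(57)=614154, p(58)=715220, p(59)=831820, p(60)=966467, p(61)=1121505, p(62)=1300156, p(63)=1505499, p(64)=1741630, p(65)=2012558, p(66)=2323520, p(67)=2679689, p(68)=3087735, p(69)=3554345, p(70)=4087968, p(71)=4697205, p(72)=5392783, p(73)=6185689, p(74)=7089500, p(75)=8118264, p(76)=9289091, p(77)=10619863, p(78)=12132164, p(79)=13848650, p(80)=15796476, p(81)=18004327, p(82)=20506255, p(83)=23338469, p(84)=26543660, p(85)=30167357, p(86)=34262962, p(87)=38887673, p(88)=44108109, p(89)=49995925, p(90)=56634173, p(91)=64112359, p(92)=72533807, p(93)=82010177, p(94)=92669720, p(95)=104651419, p(96)=118114304, p(97)=133230930, p(98)=150198136, p(99)=169229875, p(100)=190569292, p(101)=214481126, p(102)=241265379, p(103)=271248950, p(104)=304801365, p(105)=342325709, p(106)=384276336, p(107)=431149389, p(108)=483502844, p(109)=541946240, p(110)=607163746, p(111)=679903203, p(112)=761002156, p(113)=851376628, p(114)=952050665, p(115)=1064144451, p(116)=1188908248, p(117)=1327710076, p(118)=1482074143, p(119)=1653668665, p(120)=1844349560, p(121)=2056148051, p(122)=2291320912, p(123)=2552338241, p(124)=2841940500, p(125)=3163127352, p(126)=3519222692, p(127)=3913864295, p(128)=4351078600, p(129)=4835271870, p(130)=5371315400, p(131)=5964539504, p(132)=6620830889, p(133)=7346629512, p(134)=8149040695, p(135)=9035836076, p(136)=10015581680, p(137)=11097645016, p(138)=12292341831, p(139)=13610949895, p(140)=15065878135, p(141)=16670689208, p(142)=18440293320, p(143)=20390982757, p(144)=22540654445, p(145)=24908858009, p(146)=27517052599, p(147)=30388671978, p(148)=33549419497, p(149)=37027355200, p(150)=40853235313, p(151)=45060624582.
Final step: p(152) = p(151) + p(150) - p(147) - p(145) + p(140) + p(137) - p(130) - p(126) + p(117) + p(112) - p(101) - p(95) + p(82) + p(75) - p(60) - p(52) + p(35) + p(26) - p(7)
= 45060624582 + 40853235313 - 30388671978 - 24908858009 + 15065878135 + 11097645016 - 5371315400 - 3519222692 + 1327710076 + 761002156 - 214481126 - 104651419 + 20506255 + 8118264 - 966467 - 281589 + 14883 + 2436 - 15
= 49686288421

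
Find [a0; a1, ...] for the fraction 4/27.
[0; 6, 1, 3]

Euclidean algorithm steps:
4 = 0 × 27 + 4
27 = 6 × 4 + 3
4 = 1 × 3 + 1
3 = 3 × 1 + 0
Continued fraction: [0; 6, 1, 3]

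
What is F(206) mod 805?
538

Matrix identity: Q^n = [[F_(n+1), F_n], [F_n, F_(n-1)]] with Q = [[1,1],[1,0]].
n = 206 = 11001110₂. Square-and-multiply, entries mod 805:
Q^1 = [[1,1],[1,0]]
Q^3 = (Q^1)²·Q = [[3,2],[2,1]]
Q^6 = (Q^3)² = [[13,8],[8,5]]
Q^12 = (Q^6)² = [[233,144],[144,89]]
Q^25 = (Q^12)²·Q = [[643,160],[160,483]]
Q^51 = (Q^25)²·Q = [[164,324],[324,645]]
Q^103 = (Q^51)²·Q = [[343,657],[657,491]]
Q^206 = (Q^103)² = [[288,538],[538,555]]
F_206 mod 805 = Q^206[0][1] = 538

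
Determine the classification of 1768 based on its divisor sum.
abundant

Proper divisors of 1768: sum = 1 + 2 + 4 + 8 + 13 + 17 + 26 + 34 + 52 + 68 + 104 + 136 + 221 + 442 + 884 = 2012
Since 2012 > 1768, 1768 is abundant.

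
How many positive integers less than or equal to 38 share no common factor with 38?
18

38 = 2 × 19
φ(n) = n × ∏(1 - 1/p) for each prime p dividing n
φ(38) = 38 × (1 - 1/2) × (1 - 1/19) = 18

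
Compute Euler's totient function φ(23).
22

23 = 23
φ(n) = n × ∏(1 - 1/p) for each prime p dividing n
φ(23) = 23 × (1 - 1/23) = 22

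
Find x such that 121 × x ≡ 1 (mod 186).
103

gcd(121, 186) = 1, so the inverse exists.
Extended Euclidean algorithm on (186, 121):
186 = 1 × 121 + 65  ⟹  65 = (1)·186 + (-1)·121
121 = 1 × 65 + 56  ⟹  56 = (-1)·186 + (2)·121
65 = 1 × 56 + 9  ⟹  9 = (2)·186 + (-3)·121
56 = 6 × 9 + 2  ⟹  2 = (-13)·186 + (20)·121
9 = 4 × 2 + 1  ⟹  1 = (54)·186 + (-83)·121
So (-83)·121 ≡ 1 (mod 186), i.e. 121^(-1) ≡ -83 ≡ 103 (mod 186).
Check: 121 × 103 = 12463 ≡ 1 (mod 186)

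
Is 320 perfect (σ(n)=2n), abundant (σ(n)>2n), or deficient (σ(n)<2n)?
abundant

Proper divisors of 320: sum = 1 + 2 + 4 + 5 + 8 + 10 + 16 + 20 + 32 + 40 + 64 + 80 + 160 = 442
Since 442 > 320, 320 is abundant.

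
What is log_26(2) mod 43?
9

Baby-step giant-step with step n = ⌈√43⌉ = 7.
Baby steps 26^j mod 43 (j:value) for j=0..6: 0:1, 1:26, 2:31, 3:32, 4:15, 5:3, 6:35.
Giant-step multiplier: 26^(-7) ≡ 26^(42-7) = 26^35 ≡ 37 (mod 43).
Giant steps γ_i = 2·37^i mod 43: γ_0=2, γ_1=31 (in table at j=2).
x = i·n + j = 1·7 + 2 = 9.
Check: 26^9 ≡ 2 (mod 43).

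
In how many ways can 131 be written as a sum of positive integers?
5964539504

p(n) counts ways to write n as a sum of positive integers (order ignored).
Euler's pentagonal recurrence: p(k) = p(k-1) + p(k-2) - p(k-5) - p(k-7) + p(k-12) + p(k-15) - ... (offsets j(3j∓1)/2, signs ++--, p(0)=1, p(<0)=0).
DP table for k = 0..130: p(0)=1, p(1)=1, p(2)=2, p(3)=3, p(4)=5, p(5)=7, p(6)=11, p(7)=15, p(8)=22, p(9)=30, p(10)=42, p(11)=56, p(12)=77, p(13)=101, p(14)=135, p(15)=176, p(16)=231, p(17)=297, p(18)=385, p(19)=490, p(20)=627, p(21)=792, p(22)=1002, p(23)=1255, p(24)=1575, p(25)=1958, p(26)=2436, p(27)=3010, p(28)=3718, p(29)=4565, p(30)=5604, p(31)=6842, p(32)=8349, p(33)=10143, p(34)=12310, p(35)=14883, p(36)=17977, p(37)=21637, p(38)=26015, p(39)=31185, p(40)=37338, p(41)=44583, p(42)=53174, p(43)=63261, p(44)=75175, p(45)=89134, p(46)=105558, p(47)=124754, p(48)=147273, p(49)=173525, p(50)=204226, p(51)=239943, p(52)=281589, p(53)=329931, p(54)=386155, p(55)=451276, p(56)=526823, p(57)=614154, p(58)=715220, p(59)=831820, p(60)=966467, p(61)=1121505, p(62)=1300156, p(63)=1505499, p(64)=1741630, p(65)=2012558, p(66)=2323520, p(67)=2679689, p(68)=3087735, p(69)=3554345, p(70)=4087968, p(71)=4697205, p(72)=5392783, p(73)=6185689, p(74)=7089500, p(75)=8118264, p(76)=9289091, p(77)=10619863, p(78)=12132164, p(79)=13848650, p(80)=15796476, p(81)=18004327, p(82)=20506255, p(83)=23338469, p(84)=26543660, p(85)=30167357, p(86)=34262962, p(87)=38887673, p(88)=44108109, p(89)=49995925, p(90)=56634173, p(91)=64112359, p(92)=72533807, p(93)=82010177, p(94)=92669720, p(95)=104651419, p(96)=118114304, p(97)=133230930, p(98)=150198136, p(99)=169229875, p(100)=190569292, p(101)=214481126, p(102)=241265379, p(103)=271248950, p(104)=304801365, p(105)=342325709, p(106)=384276336, p(107)=431149389, p(108)=483502844, p(109)=541946240, p(110)=607163746, p(111)=679903203, p(112)=761002156, p(113)=851376628, p(114)=952050665, p(115)=1064144451, p(116)=1188908248, p(117)=1327710076, p(118)=1482074143, p(119)=1653668665, p(120)=1844349560, p(121)=2056148051, p(122)=2291320912, p(123)=2552338241, p(124)=2841940500, p(125)=3163127352, p(126)=3519222692, p(127)=3913864295, p(128)=4351078600, p(129)=4835271870, p(130)=5371315400.
Final step: p(131) = p(130) + p(129) - p(126) - p(124) + p(119) + p(116) - p(109) - p(105) + p(96) + p(91) - p(80) - p(74) + p(61) + p(54) - p(39) - p(31) + p(14) + p(5)
= 5371315400 + 4835271870 - 3519222692 - 2841940500 + 1653668665 + 1188908248 - 541946240 - 342325709 + 118114304 + 64112359 - 15796476 - 7089500 + 1121505 + 386155 - 31185 - 6842 + 135 + 7
= 5964539504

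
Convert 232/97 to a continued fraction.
[2; 2, 1, 1, 4, 4]

Euclidean algorithm steps:
232 = 2 × 97 + 38
97 = 2 × 38 + 21
38 = 1 × 21 + 17
21 = 1 × 17 + 4
17 = 4 × 4 + 1
4 = 4 × 1 + 0
Continued fraction: [2; 2, 1, 1, 4, 4]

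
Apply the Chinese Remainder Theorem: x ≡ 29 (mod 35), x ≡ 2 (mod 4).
134

Using Chinese Remainder Theorem:
M = 35 × 4 = 140
M1 = 4, M2 = 35
y1 = 4^(-1) mod 35 = 9
y2 = 35^(-1) mod 4 = 3
x = (29×4×9 + 2×35×3) mod 140 = 134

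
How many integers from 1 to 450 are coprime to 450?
120

450 = 2 × 3^2 × 5^2
φ(n) = n × ∏(1 - 1/p) for each prime p dividing n
φ(450) = 450 × (1 - 1/2) × (1 - 1/3) × (1 - 1/5) = 120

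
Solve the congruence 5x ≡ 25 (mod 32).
x ≡ 5 (mod 32)

gcd(5, 32) = 1, which divides 25, so solutions exist.
Find 5^(-1) mod 32 by the extended Euclidean algorithm:
32 = 6 × 5 + 2  ⟹  2 = (1)·32 + (-6)·5
5 = 2 × 2 + 1  ⟹  1 = (-2)·32 + (13)·5
So (13)·5 ≡ 1 (mod 32), i.e. 5^(-1) ≡ 13 (mod 32).
x ≡ 13 × 25 = 325 ≡ 5 (mod 32).
Check: 5 × 5 = 25 ≡ 25 (mod 32).
Unique solution: x ≡ 5 (mod 32)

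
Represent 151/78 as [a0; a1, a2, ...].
[1; 1, 14, 1, 1, 2]

Euclidean algorithm steps:
151 = 1 × 78 + 73
78 = 1 × 73 + 5
73 = 14 × 5 + 3
5 = 1 × 3 + 2
3 = 1 × 2 + 1
2 = 2 × 1 + 0
Continued fraction: [1; 1, 14, 1, 1, 2]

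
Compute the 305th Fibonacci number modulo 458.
149

Matrix identity: Q^n = [[F_(n+1), F_n], [F_n, F_(n-1)]] with Q = [[1,1],[1,0]].
n = 305 = 100110001₂. Square-and-multiply, entries mod 458:
Q^1 = [[1,1],[1,0]]
Q^2 = (Q^1)² = [[2,1],[1,1]]
Q^4 = (Q^2)² = [[5,3],[3,2]]
Q^9 = (Q^4)²·Q = [[55,34],[34,21]]
Q^19 = (Q^9)²·Q = [[353,59],[59,294]]
Q^38 = (Q^19)² = [[308,159],[159,149]]
Q^76 = (Q^38)² = [[149,299],[299,308]]
Q^152 = (Q^76)² = [[308,159],[159,149]]
Q^305 = (Q^152)²·Q = [[448,149],[149,299]]
F_305 mod 458 = Q^305[0][1] = 149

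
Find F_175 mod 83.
13

Matrix identity: Q^n = [[F_(n+1), F_n], [F_n, F_(n-1)]] with Q = [[1,1],[1,0]].
n = 175 = 10101111₂. Square-and-multiply, entries mod 83:
Q^1 = [[1,1],[1,0]]
Q^2 = (Q^1)² = [[2,1],[1,1]]
Q^5 = (Q^2)²·Q = [[8,5],[5,3]]
Q^10 = (Q^5)² = [[6,55],[55,34]]
Q^21 = (Q^10)²·Q = [[32,73],[73,42]]
Q^43 = (Q^21)²·Q = [[52,45],[45,7]]
Q^87 = (Q^43)²·Q = [[80,81],[81,82]]
Q^175 = (Q^87)²·Q = [[21,13],[13,8]]
F_175 mod 83 = Q^175[0][1] = 13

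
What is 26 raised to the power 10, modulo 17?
13

Repeated squaring. Binary of 10 = 1010.
26^1 ≡ 9 (mod 17); 26^2 ≡ 13 (mod 17); 26^4 ≡ 16 (mod 17); 26^8 ≡ 1 (mod 17)
26^10 = 26^2 × 26^8 ≡ 13 (mod 17)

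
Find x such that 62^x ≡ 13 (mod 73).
41

Baby-step giant-step with step n = ⌈√73⌉ = 9.
Baby steps 62^j mod 73 (j:value) for j=0..8: 0:1, 1:62, 2:48, 3:56, 4:41, 5:60, 6:70, 7:33, 8:2.
Giant-step multiplier: 62^(-9) ≡ 62^(72-9) = 62^63 ≡ 63 (mod 73).
Giant steps γ_i = 13·63^i mod 73: γ_0=13, γ_1=16, γ_2=59, γ_3=67, γ_4=60 (in table at j=5).
x = i·n + j = 4·9 + 5 = 41.
Check: 62^41 ≡ 13 (mod 73).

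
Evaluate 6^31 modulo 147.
69

Repeated squaring. Binary of 31 = 11111.
6^1 ≡ 6 (mod 147); 6^2 ≡ 36 (mod 147); 6^4 ≡ 120 (mod 147); 6^8 ≡ 141 (mod 147); 6^16 ≡ 36 (mod 147)
6^31 = 6^1 × 6^2 × 6^4 × 6^8 × 6^16 ≡ 69 (mod 147)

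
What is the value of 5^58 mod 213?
196

Repeated squaring. Binary of 58 = 111010.
5^1 ≡ 5 (mod 213); 5^2 ≡ 25 (mod 213); 5^4 ≡ 199 (mod 213); 5^8 ≡ 196 (mod 213); 5^16 ≡ 76 (mod 213); 5^32 ≡ 25 (mod 213)
5^58 = 5^2 × 5^8 × 5^16 × 5^32 ≡ 196 (mod 213)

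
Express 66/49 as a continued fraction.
[1; 2, 1, 7, 2]

Euclidean algorithm steps:
66 = 1 × 49 + 17
49 = 2 × 17 + 15
17 = 1 × 15 + 2
15 = 7 × 2 + 1
2 = 2 × 1 + 0
Continued fraction: [1; 2, 1, 7, 2]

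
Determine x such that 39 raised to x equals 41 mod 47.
45

Baby-step giant-step with step n = ⌈√47⌉ = 7.
Baby steps 39^j mod 47 (j:value) for j=0..6: 0:1, 1:39, 2:17, 3:5, 4:7, 5:38, 6:25.
Giant-step multiplier: 39^(-7) ≡ 39^(46-7) = 39^39 ≡ 43 (mod 47).
Giant steps γ_i = 41·43^i mod 47: γ_0=41, γ_1=24, γ_2=45, γ_3=8, γ_4=15, γ_5=34, γ_6=5 (in table at j=3).
x = i·n + j = 6·7 + 3 = 45.
Check: 39^45 ≡ 41 (mod 47).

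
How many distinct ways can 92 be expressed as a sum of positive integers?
72533807

p(n) counts ways to write n as a sum of positive integers (order ignored).
Euler's pentagonal recurrence: p(k) = p(k-1) + p(k-2) - p(k-5) - p(k-7) + p(k-12) + p(k-15) - ... (offsets j(3j∓1)/2, signs ++--, p(0)=1, p(<0)=0).
DP table for k = 0..91: p(0)=1, p(1)=1, p(2)=2, p(3)=3, p(4)=5, p(5)=7, p(6)=11, p(7)=15, p(8)=22, p(9)=30, p(10)=42, p(11)=56, p(12)=77, p(13)=101, p(14)=135, p(15)=176, p(16)=231, p(17)=297, p(18)=385, p(19)=490, p(20)=627, p(21)=792, p(22)=1002, p(23)=1255, p(24)=1575, p(25)=1958, p(26)=2436, p(27)=3010, p(28)=3718, p(29)=4565, p(30)=5604, p(31)=6842, p(32)=8349, p(33)=10143, p(34)=12310, p(35)=14883, p(36)=17977, p(37)=21637, p(38)=26015, p(39)=31185, p(40)=37338, p(41)=44583, p(42)=53174, p(43)=63261, p(44)=75175, p(45)=89134, p(46)=105558, p(47)=124754, p(48)=147273, p(49)=173525, p(50)=204226, p(51)=239943, p(52)=281589, p(53)=329931, p(54)=386155, p(55)=451276, p(56)=526823, p(57)=614154, p(58)=715220, p(59)=831820, p(60)=966467, p(61)=1121505, p(62)=1300156, p(63)=1505499, p(64)=1741630, p(65)=2012558, p(66)=2323520, p(67)=2679689, p(68)=3087735, p(69)=3554345, p(70)=4087968, p(71)=4697205, p(72)=5392783, p(73)=6185689, p(74)=7089500, p(75)=8118264, p(76)=9289091, p(77)=10619863, p(78)=12132164, p(79)=13848650, p(80)=15796476, p(81)=18004327, p(82)=20506255, p(83)=23338469, p(84)=26543660, p(85)=30167357, p(86)=34262962, p(87)=38887673, p(88)=44108109, p(89)=49995925, p(90)=56634173, p(91)=64112359.
Final step: p(92) = p(91) + p(90) - p(87) - p(85) + p(80) + p(77) - p(70) - p(66) + p(57) + p(52) - p(41) - p(35) + p(22) + p(15) - p(0)
= 64112359 + 56634173 - 38887673 - 30167357 + 15796476 + 10619863 - 4087968 - 2323520 + 614154 + 281589 - 44583 - 14883 + 1002 + 176 - 1
= 72533807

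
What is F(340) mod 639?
300

Matrix identity: Q^n = [[F_(n+1), F_n], [F_n, F_(n-1)]] with Q = [[1,1],[1,0]].
n = 340 = 101010100₂. Square-and-multiply, entries mod 639:
Q^1 = [[1,1],[1,0]]
Q^2 = (Q^1)² = [[2,1],[1,1]]
Q^5 = (Q^2)²·Q = [[8,5],[5,3]]
Q^10 = (Q^5)² = [[89,55],[55,34]]
Q^21 = (Q^10)²·Q = [[458,83],[83,375]]
Q^42 = (Q^21)² = [[32,127],[127,544]]
Q^85 = (Q^42)²·Q = [[206,539],[539,306]]
Q^170 = (Q^85)² = [[38,559],[559,118]]
Q^340 = (Q^170)² = [[176,300],[300,515]]
F_340 mod 639 = Q^340[0][1] = 300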